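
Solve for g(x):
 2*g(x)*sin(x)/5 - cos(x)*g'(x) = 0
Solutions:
 g(x) = C1/cos(x)^(2/5)


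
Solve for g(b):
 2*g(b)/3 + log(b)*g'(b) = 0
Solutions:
 g(b) = C1*exp(-2*li(b)/3)


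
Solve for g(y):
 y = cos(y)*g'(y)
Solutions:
 g(y) = C1 + Integral(y/cos(y), y)


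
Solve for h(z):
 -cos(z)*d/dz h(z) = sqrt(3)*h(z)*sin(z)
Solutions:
 h(z) = C1*cos(z)^(sqrt(3))


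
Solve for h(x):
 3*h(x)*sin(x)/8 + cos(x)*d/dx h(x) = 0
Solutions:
 h(x) = C1*cos(x)^(3/8)


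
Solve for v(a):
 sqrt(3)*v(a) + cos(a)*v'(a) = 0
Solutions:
 v(a) = C1*(sin(a) - 1)^(sqrt(3)/2)/(sin(a) + 1)^(sqrt(3)/2)


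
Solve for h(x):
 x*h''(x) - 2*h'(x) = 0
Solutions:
 h(x) = C1 + C2*x^3


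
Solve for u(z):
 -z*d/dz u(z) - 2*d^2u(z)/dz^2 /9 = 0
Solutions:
 u(z) = C1 + C2*erf(3*z/2)


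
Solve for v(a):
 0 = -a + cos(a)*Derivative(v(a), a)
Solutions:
 v(a) = C1 + Integral(a/cos(a), a)


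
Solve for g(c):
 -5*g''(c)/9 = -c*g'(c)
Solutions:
 g(c) = C1 + C2*erfi(3*sqrt(10)*c/10)


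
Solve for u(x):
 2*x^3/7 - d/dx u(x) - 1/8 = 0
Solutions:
 u(x) = C1 + x^4/14 - x/8


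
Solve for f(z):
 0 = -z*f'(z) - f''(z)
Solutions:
 f(z) = C1 + C2*erf(sqrt(2)*z/2)


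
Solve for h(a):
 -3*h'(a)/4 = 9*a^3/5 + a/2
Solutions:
 h(a) = C1 - 3*a^4/5 - a^2/3


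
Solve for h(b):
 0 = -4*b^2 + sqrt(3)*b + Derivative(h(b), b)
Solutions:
 h(b) = C1 + 4*b^3/3 - sqrt(3)*b^2/2


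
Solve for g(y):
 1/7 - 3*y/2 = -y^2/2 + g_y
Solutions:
 g(y) = C1 + y^3/6 - 3*y^2/4 + y/7


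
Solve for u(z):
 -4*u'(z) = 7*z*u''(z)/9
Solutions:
 u(z) = C1 + C2/z^(29/7)


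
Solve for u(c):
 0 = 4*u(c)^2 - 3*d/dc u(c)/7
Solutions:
 u(c) = -3/(C1 + 28*c)


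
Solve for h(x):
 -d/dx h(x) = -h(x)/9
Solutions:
 h(x) = C1*exp(x/9)


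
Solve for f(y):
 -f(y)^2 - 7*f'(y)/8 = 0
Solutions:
 f(y) = 7/(C1 + 8*y)


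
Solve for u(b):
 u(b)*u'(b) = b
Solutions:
 u(b) = -sqrt(C1 + b^2)
 u(b) = sqrt(C1 + b^2)


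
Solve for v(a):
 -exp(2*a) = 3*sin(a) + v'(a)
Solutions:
 v(a) = C1 - exp(2*a)/2 + 3*cos(a)


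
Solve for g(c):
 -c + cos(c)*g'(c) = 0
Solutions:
 g(c) = C1 + Integral(c/cos(c), c)


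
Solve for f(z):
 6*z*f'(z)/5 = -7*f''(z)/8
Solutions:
 f(z) = C1 + C2*erf(2*sqrt(210)*z/35)


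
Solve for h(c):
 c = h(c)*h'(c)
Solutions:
 h(c) = -sqrt(C1 + c^2)
 h(c) = sqrt(C1 + c^2)


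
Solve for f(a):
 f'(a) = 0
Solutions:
 f(a) = C1


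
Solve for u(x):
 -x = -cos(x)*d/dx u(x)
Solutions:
 u(x) = C1 + Integral(x/cos(x), x)


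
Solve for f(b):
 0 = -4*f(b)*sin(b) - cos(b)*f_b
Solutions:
 f(b) = C1*cos(b)^4


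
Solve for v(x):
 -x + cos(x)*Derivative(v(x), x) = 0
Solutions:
 v(x) = C1 + Integral(x/cos(x), x)


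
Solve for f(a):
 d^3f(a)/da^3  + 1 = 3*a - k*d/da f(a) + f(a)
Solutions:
 f(a) = C1*exp(a*(-2*18^(1/3)*k/(sqrt(3)*sqrt(4*k^3 + 27) + 9)^(1/3) + 12^(1/3)*(sqrt(3)*sqrt(4*k^3 + 27) + 9)^(1/3))/6) + C2*exp(a*(-4*k/((-12^(1/3) + 2^(2/3)*3^(5/6)*I)*(sqrt(3)*sqrt(4*k^3 + 27) + 9)^(1/3)) - 12^(1/3)*(sqrt(3)*sqrt(4*k^3 + 27) + 9)^(1/3)/12 + 2^(2/3)*3^(5/6)*I*(sqrt(3)*sqrt(4*k^3 + 27) + 9)^(1/3)/12)) + C3*exp(a*(4*k/((12^(1/3) + 2^(2/3)*3^(5/6)*I)*(sqrt(3)*sqrt(4*k^3 + 27) + 9)^(1/3)) - 12^(1/3)*(sqrt(3)*sqrt(4*k^3 + 27) + 9)^(1/3)/12 - 2^(2/3)*3^(5/6)*I*(sqrt(3)*sqrt(4*k^3 + 27) + 9)^(1/3)/12)) - 3*a - 3*k + 1


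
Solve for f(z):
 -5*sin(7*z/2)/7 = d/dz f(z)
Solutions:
 f(z) = C1 + 10*cos(7*z/2)/49


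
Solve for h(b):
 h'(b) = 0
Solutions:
 h(b) = C1


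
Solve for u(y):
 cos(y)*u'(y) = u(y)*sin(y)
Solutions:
 u(y) = C1/cos(y)


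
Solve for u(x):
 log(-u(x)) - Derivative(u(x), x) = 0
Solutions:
 -li(-u(x)) = C1 + x


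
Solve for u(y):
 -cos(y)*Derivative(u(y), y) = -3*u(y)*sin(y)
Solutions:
 u(y) = C1/cos(y)^3


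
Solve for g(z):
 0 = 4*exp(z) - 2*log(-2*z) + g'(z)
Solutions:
 g(z) = C1 + 2*z*log(-z) + 2*z*(-1 + log(2)) - 4*exp(z)


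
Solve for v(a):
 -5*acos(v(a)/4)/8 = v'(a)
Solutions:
 Integral(1/acos(_y/4), (_y, v(a))) = C1 - 5*a/8


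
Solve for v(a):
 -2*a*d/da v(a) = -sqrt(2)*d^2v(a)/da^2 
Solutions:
 v(a) = C1 + C2*erfi(2^(3/4)*a/2)


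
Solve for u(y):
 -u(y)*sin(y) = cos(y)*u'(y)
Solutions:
 u(y) = C1*cos(y)


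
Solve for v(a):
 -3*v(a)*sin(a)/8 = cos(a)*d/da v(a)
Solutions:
 v(a) = C1*cos(a)^(3/8)


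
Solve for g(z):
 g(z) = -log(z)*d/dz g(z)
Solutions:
 g(z) = C1*exp(-li(z))


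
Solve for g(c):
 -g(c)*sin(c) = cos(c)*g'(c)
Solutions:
 g(c) = C1*cos(c)


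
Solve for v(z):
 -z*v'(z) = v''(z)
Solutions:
 v(z) = C1 + C2*erf(sqrt(2)*z/2)


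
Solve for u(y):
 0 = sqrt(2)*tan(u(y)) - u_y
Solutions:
 u(y) = pi - asin(C1*exp(sqrt(2)*y))
 u(y) = asin(C1*exp(sqrt(2)*y))


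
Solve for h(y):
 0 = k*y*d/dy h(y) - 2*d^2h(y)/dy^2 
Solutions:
 h(y) = Piecewise((-sqrt(pi)*C1*erf(y*sqrt(-k)/2)/sqrt(-k) - C2, (k > 0) | (k < 0)), (-C1*y - C2, True))


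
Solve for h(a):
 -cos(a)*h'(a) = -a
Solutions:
 h(a) = C1 + Integral(a/cos(a), a)


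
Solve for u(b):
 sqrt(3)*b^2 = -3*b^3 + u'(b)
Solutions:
 u(b) = C1 + 3*b^4/4 + sqrt(3)*b^3/3


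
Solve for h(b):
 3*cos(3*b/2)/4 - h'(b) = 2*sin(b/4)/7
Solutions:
 h(b) = C1 + sin(3*b/2)/2 + 8*cos(b/4)/7


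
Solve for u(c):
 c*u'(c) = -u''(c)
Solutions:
 u(c) = C1 + C2*erf(sqrt(2)*c/2)


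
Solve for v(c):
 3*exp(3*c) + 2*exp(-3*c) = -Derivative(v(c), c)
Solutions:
 v(c) = C1 - exp(3*c) + 2*exp(-3*c)/3


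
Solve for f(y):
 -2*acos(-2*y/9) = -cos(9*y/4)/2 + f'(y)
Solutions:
 f(y) = C1 - 2*y*acos(-2*y/9) - sqrt(81 - 4*y^2) + 2*sin(9*y/4)/9


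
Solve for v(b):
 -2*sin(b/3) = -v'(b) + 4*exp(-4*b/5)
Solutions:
 v(b) = C1 - 6*cos(b/3) - 5*exp(-4*b/5)


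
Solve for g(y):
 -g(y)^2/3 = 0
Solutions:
 g(y) = 0


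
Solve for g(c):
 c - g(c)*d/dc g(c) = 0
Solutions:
 g(c) = -sqrt(C1 + c^2)
 g(c) = sqrt(C1 + c^2)


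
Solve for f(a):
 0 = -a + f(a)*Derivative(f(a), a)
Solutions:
 f(a) = -sqrt(C1 + a^2)
 f(a) = sqrt(C1 + a^2)


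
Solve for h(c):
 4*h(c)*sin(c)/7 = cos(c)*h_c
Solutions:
 h(c) = C1/cos(c)^(4/7)


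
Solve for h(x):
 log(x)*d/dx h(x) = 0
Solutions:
 h(x) = C1


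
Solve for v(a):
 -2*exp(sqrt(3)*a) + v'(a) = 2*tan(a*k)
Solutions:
 v(a) = C1 + 2*Piecewise((-log(cos(a*k))/k, Ne(k, 0)), (0, True)) + 2*sqrt(3)*exp(sqrt(3)*a)/3


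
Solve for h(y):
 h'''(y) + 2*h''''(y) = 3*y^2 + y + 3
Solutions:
 h(y) = C1 + C2*y + C3*y^2 + C4*exp(-y/2) + y^5/20 - 11*y^4/24 + 25*y^3/6


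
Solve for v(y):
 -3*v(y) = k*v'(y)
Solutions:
 v(y) = C1*exp(-3*y/k)


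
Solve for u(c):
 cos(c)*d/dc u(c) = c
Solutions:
 u(c) = C1 + Integral(c/cos(c), c)


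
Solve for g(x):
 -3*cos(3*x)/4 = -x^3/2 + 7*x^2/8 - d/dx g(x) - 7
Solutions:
 g(x) = C1 - x^4/8 + 7*x^3/24 - 7*x + sin(3*x)/4


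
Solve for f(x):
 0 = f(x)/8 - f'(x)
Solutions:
 f(x) = C1*exp(x/8)


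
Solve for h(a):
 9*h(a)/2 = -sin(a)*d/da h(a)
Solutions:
 h(a) = C1*(cos(a) + 1)^(1/4)*(cos(a)^2 + 2*cos(a) + 1)/((cos(a) - 1)^(1/4)*(cos(a)^2 - 2*cos(a) + 1))


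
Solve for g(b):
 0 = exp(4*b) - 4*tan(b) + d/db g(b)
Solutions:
 g(b) = C1 - exp(4*b)/4 - 4*log(cos(b))


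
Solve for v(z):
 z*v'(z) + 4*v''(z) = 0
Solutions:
 v(z) = C1 + C2*erf(sqrt(2)*z/4)


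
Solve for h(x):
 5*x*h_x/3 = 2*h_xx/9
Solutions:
 h(x) = C1 + C2*erfi(sqrt(15)*x/2)


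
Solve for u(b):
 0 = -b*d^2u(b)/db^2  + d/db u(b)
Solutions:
 u(b) = C1 + C2*b^2


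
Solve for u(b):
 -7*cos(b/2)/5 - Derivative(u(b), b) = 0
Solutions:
 u(b) = C1 - 14*sin(b/2)/5


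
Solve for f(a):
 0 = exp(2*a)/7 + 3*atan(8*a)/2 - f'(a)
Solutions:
 f(a) = C1 + 3*a*atan(8*a)/2 + exp(2*a)/14 - 3*log(64*a^2 + 1)/32


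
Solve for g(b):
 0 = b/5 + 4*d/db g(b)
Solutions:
 g(b) = C1 - b^2/40


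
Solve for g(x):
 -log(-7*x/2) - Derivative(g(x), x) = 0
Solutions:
 g(x) = C1 - x*log(-x) + x*(-log(7) + log(2) + 1)


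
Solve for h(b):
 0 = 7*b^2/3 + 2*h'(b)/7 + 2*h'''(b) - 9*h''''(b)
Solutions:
 h(b) = C1 + C2*exp(b*(-7^(2/3)*(297*sqrt(57) + 2243)^(1/3) - 28*7^(1/3)/(297*sqrt(57) + 2243)^(1/3) + 28)/378)*sin(sqrt(3)*7^(1/3)*b*(-7^(1/3)*(297*sqrt(57) + 2243)^(1/3) + 28/(297*sqrt(57) + 2243)^(1/3))/378) + C3*exp(b*(-7^(2/3)*(297*sqrt(57) + 2243)^(1/3) - 28*7^(1/3)/(297*sqrt(57) + 2243)^(1/3) + 28)/378)*cos(sqrt(3)*7^(1/3)*b*(-7^(1/3)*(297*sqrt(57) + 2243)^(1/3) + 28/(297*sqrt(57) + 2243)^(1/3))/378) + C4*exp(b*(28*7^(1/3)/(297*sqrt(57) + 2243)^(1/3) + 14 + 7^(2/3)*(297*sqrt(57) + 2243)^(1/3))/189) - 49*b^3/18 + 343*b/3


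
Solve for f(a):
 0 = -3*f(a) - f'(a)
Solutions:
 f(a) = C1*exp(-3*a)


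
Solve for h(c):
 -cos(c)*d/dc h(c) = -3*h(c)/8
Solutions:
 h(c) = C1*(sin(c) + 1)^(3/16)/(sin(c) - 1)^(3/16)


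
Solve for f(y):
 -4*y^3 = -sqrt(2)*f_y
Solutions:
 f(y) = C1 + sqrt(2)*y^4/2


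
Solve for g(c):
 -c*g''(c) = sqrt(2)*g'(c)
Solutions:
 g(c) = C1 + C2*c^(1 - sqrt(2))


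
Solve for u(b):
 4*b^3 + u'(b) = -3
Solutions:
 u(b) = C1 - b^4 - 3*b


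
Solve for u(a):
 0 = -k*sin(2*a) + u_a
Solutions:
 u(a) = C1 - k*cos(2*a)/2


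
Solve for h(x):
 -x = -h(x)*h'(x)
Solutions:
 h(x) = -sqrt(C1 + x^2)
 h(x) = sqrt(C1 + x^2)


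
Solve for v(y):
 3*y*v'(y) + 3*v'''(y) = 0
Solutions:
 v(y) = C1 + Integral(C2*airyai(-y) + C3*airybi(-y), y)


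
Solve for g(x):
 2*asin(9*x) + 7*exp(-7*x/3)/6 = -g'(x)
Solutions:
 g(x) = C1 - 2*x*asin(9*x) - 2*sqrt(1 - 81*x^2)/9 + exp(-7*x/3)/2


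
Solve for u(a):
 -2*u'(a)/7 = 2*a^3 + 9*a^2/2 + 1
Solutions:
 u(a) = C1 - 7*a^4/4 - 21*a^3/4 - 7*a/2


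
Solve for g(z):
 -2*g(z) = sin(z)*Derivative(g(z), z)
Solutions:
 g(z) = C1*(cos(z) + 1)/(cos(z) - 1)


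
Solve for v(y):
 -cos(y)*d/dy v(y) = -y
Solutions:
 v(y) = C1 + Integral(y/cos(y), y)


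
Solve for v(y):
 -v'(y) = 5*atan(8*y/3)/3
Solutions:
 v(y) = C1 - 5*y*atan(8*y/3)/3 + 5*log(64*y^2 + 9)/16


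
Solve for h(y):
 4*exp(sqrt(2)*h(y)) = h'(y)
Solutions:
 h(y) = sqrt(2)*(2*log(-1/(C1 + 4*y)) - log(2))/4


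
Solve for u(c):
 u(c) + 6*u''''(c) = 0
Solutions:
 u(c) = (C1*sin(2^(1/4)*3^(3/4)*c/6) + C2*cos(2^(1/4)*3^(3/4)*c/6))*exp(-2^(1/4)*3^(3/4)*c/6) + (C3*sin(2^(1/4)*3^(3/4)*c/6) + C4*cos(2^(1/4)*3^(3/4)*c/6))*exp(2^(1/4)*3^(3/4)*c/6)


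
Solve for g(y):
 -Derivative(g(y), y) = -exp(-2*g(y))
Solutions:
 g(y) = log(-sqrt(C1 + 2*y))
 g(y) = log(C1 + 2*y)/2


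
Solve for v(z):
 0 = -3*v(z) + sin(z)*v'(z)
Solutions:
 v(z) = C1*(cos(z) - 1)^(3/2)/(cos(z) + 1)^(3/2)


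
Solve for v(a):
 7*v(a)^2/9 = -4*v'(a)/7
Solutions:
 v(a) = 36/(C1 + 49*a)


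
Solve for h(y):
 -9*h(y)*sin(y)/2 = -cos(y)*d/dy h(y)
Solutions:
 h(y) = C1/cos(y)^(9/2)


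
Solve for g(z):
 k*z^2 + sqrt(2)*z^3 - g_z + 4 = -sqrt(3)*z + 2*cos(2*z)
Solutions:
 g(z) = C1 + k*z^3/3 + sqrt(2)*z^4/4 + sqrt(3)*z^2/2 + 4*z - sin(2*z)


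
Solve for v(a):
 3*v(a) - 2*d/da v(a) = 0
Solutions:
 v(a) = C1*exp(3*a/2)


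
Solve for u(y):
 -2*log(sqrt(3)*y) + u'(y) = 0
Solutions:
 u(y) = C1 + 2*y*log(y) - 2*y + y*log(3)


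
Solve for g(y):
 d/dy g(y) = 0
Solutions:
 g(y) = C1


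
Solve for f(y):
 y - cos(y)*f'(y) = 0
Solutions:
 f(y) = C1 + Integral(y/cos(y), y)


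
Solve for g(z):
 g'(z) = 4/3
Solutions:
 g(z) = C1 + 4*z/3


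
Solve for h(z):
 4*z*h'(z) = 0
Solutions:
 h(z) = C1


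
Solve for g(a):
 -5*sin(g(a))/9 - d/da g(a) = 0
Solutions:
 5*a/9 + log(cos(g(a)) - 1)/2 - log(cos(g(a)) + 1)/2 = C1


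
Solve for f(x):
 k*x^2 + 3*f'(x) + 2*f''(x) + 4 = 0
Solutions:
 f(x) = C1 + C2*exp(-3*x/2) - k*x^3/9 + 2*k*x^2/9 - 8*k*x/27 - 4*x/3


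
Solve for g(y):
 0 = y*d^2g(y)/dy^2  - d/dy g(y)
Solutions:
 g(y) = C1 + C2*y^2


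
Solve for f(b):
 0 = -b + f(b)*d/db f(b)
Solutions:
 f(b) = -sqrt(C1 + b^2)
 f(b) = sqrt(C1 + b^2)


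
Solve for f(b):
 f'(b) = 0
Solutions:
 f(b) = C1


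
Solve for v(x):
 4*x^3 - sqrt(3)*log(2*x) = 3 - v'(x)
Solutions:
 v(x) = C1 - x^4 + sqrt(3)*x*log(x) - sqrt(3)*x + sqrt(3)*x*log(2) + 3*x


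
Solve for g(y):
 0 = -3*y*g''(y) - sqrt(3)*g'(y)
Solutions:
 g(y) = C1 + C2*y^(1 - sqrt(3)/3)


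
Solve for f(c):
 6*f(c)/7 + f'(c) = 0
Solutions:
 f(c) = C1*exp(-6*c/7)


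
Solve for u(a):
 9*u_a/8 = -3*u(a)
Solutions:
 u(a) = C1*exp(-8*a/3)


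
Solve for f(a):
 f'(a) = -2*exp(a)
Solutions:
 f(a) = C1 - 2*exp(a)


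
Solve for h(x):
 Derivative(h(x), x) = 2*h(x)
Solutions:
 h(x) = C1*exp(2*x)


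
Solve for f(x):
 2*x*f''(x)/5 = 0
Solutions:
 f(x) = C1 + C2*x


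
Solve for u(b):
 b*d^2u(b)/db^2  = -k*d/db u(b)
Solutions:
 u(b) = C1 + b^(1 - re(k))*(C2*sin(log(b)*Abs(im(k))) + C3*cos(log(b)*im(k)))


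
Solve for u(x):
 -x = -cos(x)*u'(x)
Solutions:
 u(x) = C1 + Integral(x/cos(x), x)


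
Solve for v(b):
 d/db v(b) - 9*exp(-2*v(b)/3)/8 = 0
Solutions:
 v(b) = 3*log(-sqrt(C1 + 9*b)) - 3*log(6) + 3*log(3)/2
 v(b) = 3*log(C1 + 9*b)/2 - 3*log(6) + 3*log(3)/2


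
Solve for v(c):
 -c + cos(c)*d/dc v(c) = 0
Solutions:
 v(c) = C1 + Integral(c/cos(c), c)


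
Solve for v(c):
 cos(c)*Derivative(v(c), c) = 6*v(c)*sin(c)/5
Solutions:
 v(c) = C1/cos(c)^(6/5)


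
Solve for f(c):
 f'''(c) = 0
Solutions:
 f(c) = C1 + C2*c + C3*c^2


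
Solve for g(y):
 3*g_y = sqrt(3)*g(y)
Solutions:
 g(y) = C1*exp(sqrt(3)*y/3)


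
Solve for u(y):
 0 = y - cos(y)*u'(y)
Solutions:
 u(y) = C1 + Integral(y/cos(y), y)


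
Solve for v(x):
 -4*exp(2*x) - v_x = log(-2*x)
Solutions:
 v(x) = C1 - x*log(-x) + x*(1 - log(2)) - 2*exp(2*x)


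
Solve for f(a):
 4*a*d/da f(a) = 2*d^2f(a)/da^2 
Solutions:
 f(a) = C1 + C2*erfi(a)


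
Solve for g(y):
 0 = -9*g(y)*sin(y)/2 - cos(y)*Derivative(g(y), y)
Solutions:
 g(y) = C1*cos(y)^(9/2)


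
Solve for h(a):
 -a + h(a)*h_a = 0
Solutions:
 h(a) = -sqrt(C1 + a^2)
 h(a) = sqrt(C1 + a^2)


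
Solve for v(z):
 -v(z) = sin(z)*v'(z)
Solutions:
 v(z) = C1*sqrt(cos(z) + 1)/sqrt(cos(z) - 1)


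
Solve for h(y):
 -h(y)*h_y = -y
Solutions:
 h(y) = -sqrt(C1 + y^2)
 h(y) = sqrt(C1 + y^2)


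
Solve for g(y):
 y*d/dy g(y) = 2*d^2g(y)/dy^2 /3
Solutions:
 g(y) = C1 + C2*erfi(sqrt(3)*y/2)


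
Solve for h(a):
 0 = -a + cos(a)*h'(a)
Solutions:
 h(a) = C1 + Integral(a/cos(a), a)


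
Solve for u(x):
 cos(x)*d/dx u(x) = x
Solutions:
 u(x) = C1 + Integral(x/cos(x), x)


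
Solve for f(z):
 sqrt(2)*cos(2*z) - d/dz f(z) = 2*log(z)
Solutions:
 f(z) = C1 - 2*z*log(z) + 2*z + sqrt(2)*sin(2*z)/2


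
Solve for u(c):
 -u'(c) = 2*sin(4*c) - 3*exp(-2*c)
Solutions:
 u(c) = C1 + cos(4*c)/2 - 3*exp(-2*c)/2


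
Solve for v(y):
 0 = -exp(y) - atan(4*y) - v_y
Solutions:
 v(y) = C1 - y*atan(4*y) - exp(y) + log(16*y^2 + 1)/8


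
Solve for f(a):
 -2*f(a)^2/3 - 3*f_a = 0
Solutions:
 f(a) = 9/(C1 + 2*a)


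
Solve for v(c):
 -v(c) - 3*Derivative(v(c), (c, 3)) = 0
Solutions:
 v(c) = C3*exp(-3^(2/3)*c/3) + (C1*sin(3^(1/6)*c/2) + C2*cos(3^(1/6)*c/2))*exp(3^(2/3)*c/6)


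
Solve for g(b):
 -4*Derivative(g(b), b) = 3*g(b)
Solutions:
 g(b) = C1*exp(-3*b/4)


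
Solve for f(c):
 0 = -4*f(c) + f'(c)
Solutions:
 f(c) = C1*exp(4*c)


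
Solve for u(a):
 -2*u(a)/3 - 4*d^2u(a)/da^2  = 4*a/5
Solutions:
 u(a) = C1*sin(sqrt(6)*a/6) + C2*cos(sqrt(6)*a/6) - 6*a/5


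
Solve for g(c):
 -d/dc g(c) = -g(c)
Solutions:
 g(c) = C1*exp(c)


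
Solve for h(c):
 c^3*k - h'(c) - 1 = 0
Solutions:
 h(c) = C1 + c^4*k/4 - c


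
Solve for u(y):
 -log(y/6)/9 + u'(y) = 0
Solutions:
 u(y) = C1 + y*log(y)/9 - y*log(6)/9 - y/9


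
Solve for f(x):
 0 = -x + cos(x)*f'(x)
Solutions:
 f(x) = C1 + Integral(x/cos(x), x)


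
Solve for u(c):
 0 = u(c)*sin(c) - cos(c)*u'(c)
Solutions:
 u(c) = C1/cos(c)


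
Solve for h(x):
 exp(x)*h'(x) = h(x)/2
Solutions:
 h(x) = C1*exp(-exp(-x)/2)


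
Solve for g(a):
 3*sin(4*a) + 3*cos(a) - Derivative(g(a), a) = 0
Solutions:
 g(a) = C1 + 3*sin(a) - 3*cos(4*a)/4


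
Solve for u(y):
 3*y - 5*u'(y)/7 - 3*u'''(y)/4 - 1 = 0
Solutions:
 u(y) = C1 + C2*sin(2*sqrt(105)*y/21) + C3*cos(2*sqrt(105)*y/21) + 21*y^2/10 - 7*y/5


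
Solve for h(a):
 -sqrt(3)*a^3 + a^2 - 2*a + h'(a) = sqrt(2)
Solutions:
 h(a) = C1 + sqrt(3)*a^4/4 - a^3/3 + a^2 + sqrt(2)*a


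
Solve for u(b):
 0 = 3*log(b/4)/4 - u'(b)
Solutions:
 u(b) = C1 + 3*b*log(b)/4 - 3*b*log(2)/2 - 3*b/4


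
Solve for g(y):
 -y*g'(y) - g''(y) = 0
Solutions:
 g(y) = C1 + C2*erf(sqrt(2)*y/2)


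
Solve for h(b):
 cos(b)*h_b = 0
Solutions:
 h(b) = C1


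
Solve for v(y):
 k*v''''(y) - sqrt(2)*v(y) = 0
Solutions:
 v(y) = C1*exp(-2^(1/8)*y*(1/k)^(1/4)) + C2*exp(2^(1/8)*y*(1/k)^(1/4)) + C3*exp(-2^(1/8)*I*y*(1/k)^(1/4)) + C4*exp(2^(1/8)*I*y*(1/k)^(1/4))


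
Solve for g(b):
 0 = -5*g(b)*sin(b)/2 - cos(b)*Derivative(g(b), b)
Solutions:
 g(b) = C1*cos(b)^(5/2)


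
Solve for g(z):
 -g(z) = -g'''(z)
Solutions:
 g(z) = C3*exp(z) + (C1*sin(sqrt(3)*z/2) + C2*cos(sqrt(3)*z/2))*exp(-z/2)


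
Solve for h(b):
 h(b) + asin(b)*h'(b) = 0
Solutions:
 h(b) = C1*exp(-Integral(1/asin(b), b))


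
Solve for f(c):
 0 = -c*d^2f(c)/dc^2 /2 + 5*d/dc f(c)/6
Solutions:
 f(c) = C1 + C2*c^(8/3)


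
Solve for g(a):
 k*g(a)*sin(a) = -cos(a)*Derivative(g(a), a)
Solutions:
 g(a) = C1*exp(k*log(cos(a)))


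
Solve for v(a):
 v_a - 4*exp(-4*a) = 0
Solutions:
 v(a) = C1 - exp(-4*a)


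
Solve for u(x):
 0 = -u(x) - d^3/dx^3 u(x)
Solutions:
 u(x) = C3*exp(-x) + (C1*sin(sqrt(3)*x/2) + C2*cos(sqrt(3)*x/2))*exp(x/2)


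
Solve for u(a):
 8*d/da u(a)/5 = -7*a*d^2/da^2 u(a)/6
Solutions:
 u(a) = C1 + C2/a^(13/35)


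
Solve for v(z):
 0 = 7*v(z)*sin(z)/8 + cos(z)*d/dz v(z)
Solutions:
 v(z) = C1*cos(z)^(7/8)


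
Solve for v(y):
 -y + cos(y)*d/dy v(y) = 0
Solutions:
 v(y) = C1 + Integral(y/cos(y), y)


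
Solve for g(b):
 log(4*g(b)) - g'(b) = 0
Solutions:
 -Integral(1/(log(_y) + 2*log(2)), (_y, g(b))) = C1 - b


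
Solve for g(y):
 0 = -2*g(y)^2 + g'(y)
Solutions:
 g(y) = -1/(C1 + 2*y)


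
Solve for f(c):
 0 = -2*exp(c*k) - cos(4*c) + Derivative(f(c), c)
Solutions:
 f(c) = C1 + sin(4*c)/4 + 2*exp(c*k)/k


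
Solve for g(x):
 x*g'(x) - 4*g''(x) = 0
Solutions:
 g(x) = C1 + C2*erfi(sqrt(2)*x/4)


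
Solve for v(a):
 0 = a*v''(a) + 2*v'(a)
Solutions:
 v(a) = C1 + C2/a


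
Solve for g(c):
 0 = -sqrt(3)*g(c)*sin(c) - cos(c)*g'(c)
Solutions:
 g(c) = C1*cos(c)^(sqrt(3))


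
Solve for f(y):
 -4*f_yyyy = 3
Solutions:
 f(y) = C1 + C2*y + C3*y^2 + C4*y^3 - y^4/32


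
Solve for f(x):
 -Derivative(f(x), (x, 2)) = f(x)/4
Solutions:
 f(x) = C1*sin(x/2) + C2*cos(x/2)


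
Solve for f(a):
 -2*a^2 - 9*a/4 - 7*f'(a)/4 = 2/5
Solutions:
 f(a) = C1 - 8*a^3/21 - 9*a^2/14 - 8*a/35


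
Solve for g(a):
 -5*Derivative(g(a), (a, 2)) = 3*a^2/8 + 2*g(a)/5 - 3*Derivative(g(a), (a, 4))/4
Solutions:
 g(a) = C1*exp(-sqrt(30)*a*sqrt(25 + sqrt(655))/15) + C2*exp(sqrt(30)*a*sqrt(25 + sqrt(655))/15) + C3*sin(sqrt(30)*a*sqrt(-25 + sqrt(655))/15) + C4*cos(sqrt(30)*a*sqrt(-25 + sqrt(655))/15) - 15*a^2/16 + 375/16


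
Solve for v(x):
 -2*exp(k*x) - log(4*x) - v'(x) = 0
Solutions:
 v(x) = C1 - x*log(x) + x*(1 - 2*log(2)) + Piecewise((-2*exp(k*x)/k, Ne(k, 0)), (-2*x, True))


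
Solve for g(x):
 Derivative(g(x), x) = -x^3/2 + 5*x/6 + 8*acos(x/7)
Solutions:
 g(x) = C1 - x^4/8 + 5*x^2/12 + 8*x*acos(x/7) - 8*sqrt(49 - x^2)


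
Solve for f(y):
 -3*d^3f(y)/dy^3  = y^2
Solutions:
 f(y) = C1 + C2*y + C3*y^2 - y^5/180


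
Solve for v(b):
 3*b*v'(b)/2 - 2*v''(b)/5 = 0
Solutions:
 v(b) = C1 + C2*erfi(sqrt(30)*b/4)


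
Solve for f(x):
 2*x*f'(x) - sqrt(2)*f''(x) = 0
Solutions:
 f(x) = C1 + C2*erfi(2^(3/4)*x/2)


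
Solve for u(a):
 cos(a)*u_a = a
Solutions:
 u(a) = C1 + Integral(a/cos(a), a)


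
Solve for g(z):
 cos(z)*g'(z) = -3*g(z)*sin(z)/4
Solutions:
 g(z) = C1*cos(z)^(3/4)


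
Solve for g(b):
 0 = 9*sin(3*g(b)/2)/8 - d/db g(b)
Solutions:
 -9*b/8 + log(cos(3*g(b)/2) - 1)/3 - log(cos(3*g(b)/2) + 1)/3 = C1


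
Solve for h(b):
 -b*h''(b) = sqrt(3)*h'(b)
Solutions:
 h(b) = C1 + C2*b^(1 - sqrt(3))


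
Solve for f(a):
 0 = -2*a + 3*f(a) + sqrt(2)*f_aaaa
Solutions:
 f(a) = 2*a/3 + (C1*sin(2^(3/8)*3^(1/4)*a/2) + C2*cos(2^(3/8)*3^(1/4)*a/2))*exp(-2^(3/8)*3^(1/4)*a/2) + (C3*sin(2^(3/8)*3^(1/4)*a/2) + C4*cos(2^(3/8)*3^(1/4)*a/2))*exp(2^(3/8)*3^(1/4)*a/2)


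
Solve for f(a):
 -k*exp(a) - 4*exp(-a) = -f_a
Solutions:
 f(a) = C1 + k*exp(a) - 4*exp(-a)


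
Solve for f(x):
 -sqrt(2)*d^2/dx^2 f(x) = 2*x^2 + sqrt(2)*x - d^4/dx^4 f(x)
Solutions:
 f(x) = C1 + C2*x + C3*exp(-2^(1/4)*x) + C4*exp(2^(1/4)*x) - sqrt(2)*x^4/12 - x^3/6 - x^2


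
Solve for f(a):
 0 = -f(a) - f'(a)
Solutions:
 f(a) = C1*exp(-a)


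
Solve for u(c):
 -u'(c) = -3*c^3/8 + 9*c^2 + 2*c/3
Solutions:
 u(c) = C1 + 3*c^4/32 - 3*c^3 - c^2/3


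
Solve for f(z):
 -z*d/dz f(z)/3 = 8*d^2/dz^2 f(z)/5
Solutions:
 f(z) = C1 + C2*erf(sqrt(15)*z/12)


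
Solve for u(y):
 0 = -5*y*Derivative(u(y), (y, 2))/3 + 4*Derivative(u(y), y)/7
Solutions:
 u(y) = C1 + C2*y^(47/35)


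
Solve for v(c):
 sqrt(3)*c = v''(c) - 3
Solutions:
 v(c) = C1 + C2*c + sqrt(3)*c^3/6 + 3*c^2/2


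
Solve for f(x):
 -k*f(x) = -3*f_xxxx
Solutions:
 f(x) = C1*exp(-3^(3/4)*k^(1/4)*x/3) + C2*exp(3^(3/4)*k^(1/4)*x/3) + C3*exp(-3^(3/4)*I*k^(1/4)*x/3) + C4*exp(3^(3/4)*I*k^(1/4)*x/3)


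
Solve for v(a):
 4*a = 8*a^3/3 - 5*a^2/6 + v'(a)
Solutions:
 v(a) = C1 - 2*a^4/3 + 5*a^3/18 + 2*a^2


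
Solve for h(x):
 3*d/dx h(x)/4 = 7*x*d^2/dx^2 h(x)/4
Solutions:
 h(x) = C1 + C2*x^(10/7)


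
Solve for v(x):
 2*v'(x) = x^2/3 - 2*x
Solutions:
 v(x) = C1 + x^3/18 - x^2/2


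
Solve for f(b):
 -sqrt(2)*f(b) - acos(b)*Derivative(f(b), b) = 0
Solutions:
 f(b) = C1*exp(-sqrt(2)*Integral(1/acos(b), b))


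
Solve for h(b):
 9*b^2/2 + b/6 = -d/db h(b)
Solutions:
 h(b) = C1 - 3*b^3/2 - b^2/12


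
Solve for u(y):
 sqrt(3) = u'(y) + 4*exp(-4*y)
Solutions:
 u(y) = C1 + sqrt(3)*y + exp(-4*y)


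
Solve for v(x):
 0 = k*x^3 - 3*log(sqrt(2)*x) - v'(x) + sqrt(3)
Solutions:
 v(x) = C1 + k*x^4/4 - 3*x*log(x) - 3*x*log(2)/2 + sqrt(3)*x + 3*x


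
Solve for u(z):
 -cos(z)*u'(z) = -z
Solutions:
 u(z) = C1 + Integral(z/cos(z), z)


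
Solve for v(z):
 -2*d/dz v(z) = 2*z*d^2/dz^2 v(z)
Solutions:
 v(z) = C1 + C2*log(z)


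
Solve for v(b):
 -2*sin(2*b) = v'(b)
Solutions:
 v(b) = C1 + cos(2*b)


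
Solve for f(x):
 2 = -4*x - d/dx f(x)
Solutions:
 f(x) = C1 - 2*x^2 - 2*x


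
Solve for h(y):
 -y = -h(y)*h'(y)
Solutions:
 h(y) = -sqrt(C1 + y^2)
 h(y) = sqrt(C1 + y^2)


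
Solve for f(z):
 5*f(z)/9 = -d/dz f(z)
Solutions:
 f(z) = C1*exp(-5*z/9)


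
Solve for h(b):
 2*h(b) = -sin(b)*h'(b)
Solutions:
 h(b) = C1*(cos(b) + 1)/(cos(b) - 1)


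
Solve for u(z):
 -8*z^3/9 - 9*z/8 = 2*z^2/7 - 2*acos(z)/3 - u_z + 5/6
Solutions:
 u(z) = C1 + 2*z^4/9 + 2*z^3/21 + 9*z^2/16 - 2*z*acos(z)/3 + 5*z/6 + 2*sqrt(1 - z^2)/3


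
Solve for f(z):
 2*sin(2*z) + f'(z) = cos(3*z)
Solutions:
 f(z) = C1 + sin(3*z)/3 + cos(2*z)


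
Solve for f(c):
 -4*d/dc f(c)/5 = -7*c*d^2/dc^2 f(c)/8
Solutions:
 f(c) = C1 + C2*c^(67/35)


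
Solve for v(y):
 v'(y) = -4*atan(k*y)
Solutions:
 v(y) = C1 - 4*Piecewise((y*atan(k*y) - log(k^2*y^2 + 1)/(2*k), Ne(k, 0)), (0, True))


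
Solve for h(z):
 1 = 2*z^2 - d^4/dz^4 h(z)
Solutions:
 h(z) = C1 + C2*z + C3*z^2 + C4*z^3 + z^6/180 - z^4/24


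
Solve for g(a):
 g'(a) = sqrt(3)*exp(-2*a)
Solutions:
 g(a) = C1 - sqrt(3)*exp(-2*a)/2


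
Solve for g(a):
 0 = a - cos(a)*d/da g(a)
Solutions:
 g(a) = C1 + Integral(a/cos(a), a)


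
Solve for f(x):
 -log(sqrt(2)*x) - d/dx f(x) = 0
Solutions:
 f(x) = C1 - x*log(x) - x*log(2)/2 + x


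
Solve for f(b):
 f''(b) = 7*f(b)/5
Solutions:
 f(b) = C1*exp(-sqrt(35)*b/5) + C2*exp(sqrt(35)*b/5)


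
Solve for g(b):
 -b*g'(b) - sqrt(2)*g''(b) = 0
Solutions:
 g(b) = C1 + C2*erf(2^(1/4)*b/2)


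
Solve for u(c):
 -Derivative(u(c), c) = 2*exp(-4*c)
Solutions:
 u(c) = C1 + exp(-4*c)/2


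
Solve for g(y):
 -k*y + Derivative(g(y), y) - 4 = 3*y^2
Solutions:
 g(y) = C1 + k*y^2/2 + y^3 + 4*y


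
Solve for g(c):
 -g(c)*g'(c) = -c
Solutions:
 g(c) = -sqrt(C1 + c^2)
 g(c) = sqrt(C1 + c^2)


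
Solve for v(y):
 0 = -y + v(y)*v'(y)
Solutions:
 v(y) = -sqrt(C1 + y^2)
 v(y) = sqrt(C1 + y^2)


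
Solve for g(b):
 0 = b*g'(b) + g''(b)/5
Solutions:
 g(b) = C1 + C2*erf(sqrt(10)*b/2)


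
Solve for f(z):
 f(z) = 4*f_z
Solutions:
 f(z) = C1*exp(z/4)


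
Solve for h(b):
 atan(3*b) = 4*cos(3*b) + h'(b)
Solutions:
 h(b) = C1 + b*atan(3*b) - log(9*b^2 + 1)/6 - 4*sin(3*b)/3


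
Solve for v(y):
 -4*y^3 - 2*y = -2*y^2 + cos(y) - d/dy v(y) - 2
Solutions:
 v(y) = C1 + y^4 - 2*y^3/3 + y^2 - 2*y + sin(y)


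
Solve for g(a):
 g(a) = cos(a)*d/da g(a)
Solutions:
 g(a) = C1*sqrt(sin(a) + 1)/sqrt(sin(a) - 1)


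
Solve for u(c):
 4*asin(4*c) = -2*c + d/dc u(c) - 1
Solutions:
 u(c) = C1 + c^2 + 4*c*asin(4*c) + c + sqrt(1 - 16*c^2)


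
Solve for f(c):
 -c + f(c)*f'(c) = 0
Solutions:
 f(c) = -sqrt(C1 + c^2)
 f(c) = sqrt(C1 + c^2)


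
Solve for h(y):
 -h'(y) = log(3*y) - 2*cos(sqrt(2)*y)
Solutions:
 h(y) = C1 - y*log(y) - y*log(3) + y + sqrt(2)*sin(sqrt(2)*y)


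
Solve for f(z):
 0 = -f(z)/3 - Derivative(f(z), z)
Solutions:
 f(z) = C1*exp(-z/3)


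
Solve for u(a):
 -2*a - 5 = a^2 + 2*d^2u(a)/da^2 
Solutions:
 u(a) = C1 + C2*a - a^4/24 - a^3/6 - 5*a^2/4


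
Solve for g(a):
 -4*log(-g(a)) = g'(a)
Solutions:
 -li(-g(a)) = C1 - 4*a


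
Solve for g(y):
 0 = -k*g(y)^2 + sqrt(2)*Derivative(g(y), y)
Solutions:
 g(y) = -2/(C1 + sqrt(2)*k*y)


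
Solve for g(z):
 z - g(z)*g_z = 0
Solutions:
 g(z) = -sqrt(C1 + z^2)
 g(z) = sqrt(C1 + z^2)


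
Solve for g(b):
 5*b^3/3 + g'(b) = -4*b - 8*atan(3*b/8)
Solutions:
 g(b) = C1 - 5*b^4/12 - 2*b^2 - 8*b*atan(3*b/8) + 32*log(9*b^2 + 64)/3


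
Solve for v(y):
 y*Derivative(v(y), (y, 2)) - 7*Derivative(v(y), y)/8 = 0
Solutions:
 v(y) = C1 + C2*y^(15/8)


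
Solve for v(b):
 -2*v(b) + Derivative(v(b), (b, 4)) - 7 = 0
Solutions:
 v(b) = C1*exp(-2^(1/4)*b) + C2*exp(2^(1/4)*b) + C3*sin(2^(1/4)*b) + C4*cos(2^(1/4)*b) - 7/2


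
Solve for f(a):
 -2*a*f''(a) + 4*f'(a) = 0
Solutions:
 f(a) = C1 + C2*a^3


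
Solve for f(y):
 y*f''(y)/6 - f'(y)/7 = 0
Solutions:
 f(y) = C1 + C2*y^(13/7)


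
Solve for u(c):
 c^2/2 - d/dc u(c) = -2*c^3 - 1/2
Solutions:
 u(c) = C1 + c^4/2 + c^3/6 + c/2


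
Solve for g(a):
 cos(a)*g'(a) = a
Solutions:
 g(a) = C1 + Integral(a/cos(a), a)


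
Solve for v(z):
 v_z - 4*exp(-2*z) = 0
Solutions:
 v(z) = C1 - 2*exp(-2*z)


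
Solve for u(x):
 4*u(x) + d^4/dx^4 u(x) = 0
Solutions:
 u(x) = (C1*sin(x) + C2*cos(x))*exp(-x) + (C3*sin(x) + C4*cos(x))*exp(x)


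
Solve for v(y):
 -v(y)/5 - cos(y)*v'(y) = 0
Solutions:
 v(y) = C1*(sin(y) - 1)^(1/10)/(sin(y) + 1)^(1/10)


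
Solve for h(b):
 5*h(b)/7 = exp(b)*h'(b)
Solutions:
 h(b) = C1*exp(-5*exp(-b)/7)


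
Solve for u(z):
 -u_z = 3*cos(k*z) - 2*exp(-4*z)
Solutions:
 u(z) = C1 - exp(-4*z)/2 - 3*sin(k*z)/k


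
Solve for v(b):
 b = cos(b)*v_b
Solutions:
 v(b) = C1 + Integral(b/cos(b), b)


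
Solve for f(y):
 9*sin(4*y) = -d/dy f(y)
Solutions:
 f(y) = C1 + 9*cos(4*y)/4


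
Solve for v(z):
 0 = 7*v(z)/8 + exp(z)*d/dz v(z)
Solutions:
 v(z) = C1*exp(7*exp(-z)/8)


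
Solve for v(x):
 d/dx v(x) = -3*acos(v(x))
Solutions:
 Integral(1/acos(_y), (_y, v(x))) = C1 - 3*x


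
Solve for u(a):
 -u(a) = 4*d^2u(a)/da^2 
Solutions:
 u(a) = C1*sin(a/2) + C2*cos(a/2)


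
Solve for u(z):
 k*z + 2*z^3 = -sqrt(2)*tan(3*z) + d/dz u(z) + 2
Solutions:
 u(z) = C1 + k*z^2/2 + z^4/2 - 2*z - sqrt(2)*log(cos(3*z))/3


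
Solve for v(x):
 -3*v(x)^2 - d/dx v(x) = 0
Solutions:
 v(x) = 1/(C1 + 3*x)


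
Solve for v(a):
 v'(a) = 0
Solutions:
 v(a) = C1


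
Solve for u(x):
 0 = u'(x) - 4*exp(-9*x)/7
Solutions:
 u(x) = C1 - 4*exp(-9*x)/63


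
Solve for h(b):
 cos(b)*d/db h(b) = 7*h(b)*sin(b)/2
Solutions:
 h(b) = C1/cos(b)^(7/2)


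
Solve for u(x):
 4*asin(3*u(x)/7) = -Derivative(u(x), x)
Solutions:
 Integral(1/asin(3*_y/7), (_y, u(x))) = C1 - 4*x


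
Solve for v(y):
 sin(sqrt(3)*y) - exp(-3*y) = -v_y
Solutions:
 v(y) = C1 + sqrt(3)*cos(sqrt(3)*y)/3 - exp(-3*y)/3


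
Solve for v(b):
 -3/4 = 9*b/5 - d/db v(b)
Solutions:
 v(b) = C1 + 9*b^2/10 + 3*b/4


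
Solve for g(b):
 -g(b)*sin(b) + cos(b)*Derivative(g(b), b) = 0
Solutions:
 g(b) = C1/cos(b)


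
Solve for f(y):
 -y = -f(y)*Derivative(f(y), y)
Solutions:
 f(y) = -sqrt(C1 + y^2)
 f(y) = sqrt(C1 + y^2)


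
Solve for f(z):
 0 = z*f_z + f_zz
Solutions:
 f(z) = C1 + C2*erf(sqrt(2)*z/2)


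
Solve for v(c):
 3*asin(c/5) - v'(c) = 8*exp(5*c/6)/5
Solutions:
 v(c) = C1 + 3*c*asin(c/5) + 3*sqrt(25 - c^2) - 48*exp(5*c/6)/25


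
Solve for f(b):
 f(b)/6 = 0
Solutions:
 f(b) = 0


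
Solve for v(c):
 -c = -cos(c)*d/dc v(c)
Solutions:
 v(c) = C1 + Integral(c/cos(c), c)


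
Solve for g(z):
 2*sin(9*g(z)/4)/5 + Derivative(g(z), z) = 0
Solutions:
 2*z/5 + 2*log(cos(9*g(z)/4) - 1)/9 - 2*log(cos(9*g(z)/4) + 1)/9 = C1


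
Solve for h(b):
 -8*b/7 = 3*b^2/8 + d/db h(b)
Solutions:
 h(b) = C1 - b^3/8 - 4*b^2/7


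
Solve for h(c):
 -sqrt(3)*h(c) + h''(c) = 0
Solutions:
 h(c) = C1*exp(-3^(1/4)*c) + C2*exp(3^(1/4)*c)


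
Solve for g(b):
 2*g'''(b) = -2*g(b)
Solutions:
 g(b) = C3*exp(-b) + (C1*sin(sqrt(3)*b/2) + C2*cos(sqrt(3)*b/2))*exp(b/2)


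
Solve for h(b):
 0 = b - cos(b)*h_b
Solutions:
 h(b) = C1 + Integral(b/cos(b), b)


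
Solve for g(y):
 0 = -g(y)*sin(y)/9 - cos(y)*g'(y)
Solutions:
 g(y) = C1*cos(y)^(1/9)


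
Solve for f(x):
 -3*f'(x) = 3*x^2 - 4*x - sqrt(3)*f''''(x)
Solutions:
 f(x) = C1 + C4*exp(3^(1/6)*x) - x^3/3 + 2*x^2/3 + (C2*sin(3^(2/3)*x/2) + C3*cos(3^(2/3)*x/2))*exp(-3^(1/6)*x/2)


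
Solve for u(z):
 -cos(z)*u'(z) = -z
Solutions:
 u(z) = C1 + Integral(z/cos(z), z)


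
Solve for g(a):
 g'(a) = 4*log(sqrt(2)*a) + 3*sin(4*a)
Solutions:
 g(a) = C1 + 4*a*log(a) - 4*a + 2*a*log(2) - 3*cos(4*a)/4


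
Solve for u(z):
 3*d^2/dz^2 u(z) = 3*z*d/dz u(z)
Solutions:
 u(z) = C1 + C2*erfi(sqrt(2)*z/2)


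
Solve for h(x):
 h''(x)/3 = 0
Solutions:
 h(x) = C1 + C2*x


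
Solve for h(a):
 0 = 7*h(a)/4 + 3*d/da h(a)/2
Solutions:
 h(a) = C1*exp(-7*a/6)


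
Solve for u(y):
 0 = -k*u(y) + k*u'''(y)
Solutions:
 u(y) = C3*exp(y) + (C1*sin(sqrt(3)*y/2) + C2*cos(sqrt(3)*y/2))*exp(-y/2)


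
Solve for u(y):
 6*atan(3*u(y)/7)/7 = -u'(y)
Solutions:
 Integral(1/atan(3*_y/7), (_y, u(y))) = C1 - 6*y/7


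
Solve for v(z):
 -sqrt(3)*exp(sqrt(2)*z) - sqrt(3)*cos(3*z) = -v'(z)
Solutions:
 v(z) = C1 + sqrt(6)*exp(sqrt(2)*z)/2 + sqrt(3)*sin(3*z)/3


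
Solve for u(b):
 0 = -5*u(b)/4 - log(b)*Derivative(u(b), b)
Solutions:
 u(b) = C1*exp(-5*li(b)/4)


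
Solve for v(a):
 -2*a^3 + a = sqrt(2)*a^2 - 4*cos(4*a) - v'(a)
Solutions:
 v(a) = C1 + a^4/2 + sqrt(2)*a^3/3 - a^2/2 - sin(4*a)


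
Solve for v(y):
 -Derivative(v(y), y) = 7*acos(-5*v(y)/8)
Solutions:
 Integral(1/acos(-5*_y/8), (_y, v(y))) = C1 - 7*y


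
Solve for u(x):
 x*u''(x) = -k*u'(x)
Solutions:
 u(x) = C1 + x^(1 - re(k))*(C2*sin(log(x)*Abs(im(k))) + C3*cos(log(x)*im(k)))


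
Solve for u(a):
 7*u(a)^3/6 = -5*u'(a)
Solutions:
 u(a) = -sqrt(15)*sqrt(-1/(C1 - 7*a))
 u(a) = sqrt(15)*sqrt(-1/(C1 - 7*a))


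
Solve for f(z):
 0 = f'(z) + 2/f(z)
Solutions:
 f(z) = -sqrt(C1 - 4*z)
 f(z) = sqrt(C1 - 4*z)


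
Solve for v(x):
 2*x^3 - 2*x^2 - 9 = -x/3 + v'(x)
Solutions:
 v(x) = C1 + x^4/2 - 2*x^3/3 + x^2/6 - 9*x


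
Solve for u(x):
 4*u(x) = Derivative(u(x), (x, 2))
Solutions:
 u(x) = C1*exp(-2*x) + C2*exp(2*x)


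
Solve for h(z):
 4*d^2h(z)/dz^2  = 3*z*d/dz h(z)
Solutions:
 h(z) = C1 + C2*erfi(sqrt(6)*z/4)


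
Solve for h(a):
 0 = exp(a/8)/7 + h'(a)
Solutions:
 h(a) = C1 - 8*exp(a/8)/7


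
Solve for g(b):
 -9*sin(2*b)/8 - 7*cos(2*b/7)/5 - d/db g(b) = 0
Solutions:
 g(b) = C1 - 49*sin(2*b/7)/10 + 9*cos(2*b)/16


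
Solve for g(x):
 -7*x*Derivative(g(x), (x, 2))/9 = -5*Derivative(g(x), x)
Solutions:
 g(x) = C1 + C2*x^(52/7)


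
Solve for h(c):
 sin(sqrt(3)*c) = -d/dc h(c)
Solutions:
 h(c) = C1 + sqrt(3)*cos(sqrt(3)*c)/3


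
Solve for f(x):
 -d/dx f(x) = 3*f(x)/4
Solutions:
 f(x) = C1*exp(-3*x/4)


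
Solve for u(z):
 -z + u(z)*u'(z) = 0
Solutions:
 u(z) = -sqrt(C1 + z^2)
 u(z) = sqrt(C1 + z^2)


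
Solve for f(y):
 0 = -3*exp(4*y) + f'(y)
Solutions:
 f(y) = C1 + 3*exp(4*y)/4


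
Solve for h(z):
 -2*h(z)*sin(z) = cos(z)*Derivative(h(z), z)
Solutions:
 h(z) = C1*cos(z)^2


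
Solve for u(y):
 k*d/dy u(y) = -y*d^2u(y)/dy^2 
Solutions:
 u(y) = C1 + y^(1 - re(k))*(C2*sin(log(y)*Abs(im(k))) + C3*cos(log(y)*im(k)))


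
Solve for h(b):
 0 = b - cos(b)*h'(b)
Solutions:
 h(b) = C1 + Integral(b/cos(b), b)


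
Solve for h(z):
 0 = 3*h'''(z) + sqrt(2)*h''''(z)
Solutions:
 h(z) = C1 + C2*z + C3*z^2 + C4*exp(-3*sqrt(2)*z/2)


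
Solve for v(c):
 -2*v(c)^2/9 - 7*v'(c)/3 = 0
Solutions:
 v(c) = 21/(C1 + 2*c)


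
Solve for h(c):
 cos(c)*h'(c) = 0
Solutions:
 h(c) = C1


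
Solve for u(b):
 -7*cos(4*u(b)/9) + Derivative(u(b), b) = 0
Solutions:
 -7*b - 9*log(sin(4*u(b)/9) - 1)/8 + 9*log(sin(4*u(b)/9) + 1)/8 = C1


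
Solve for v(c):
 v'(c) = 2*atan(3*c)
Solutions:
 v(c) = C1 + 2*c*atan(3*c) - log(9*c^2 + 1)/3


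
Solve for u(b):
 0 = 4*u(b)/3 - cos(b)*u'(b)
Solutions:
 u(b) = C1*(sin(b) + 1)^(2/3)/(sin(b) - 1)^(2/3)


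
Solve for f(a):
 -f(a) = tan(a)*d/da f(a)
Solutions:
 f(a) = C1/sin(a)


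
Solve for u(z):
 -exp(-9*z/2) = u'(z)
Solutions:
 u(z) = C1 + 2*exp(-9*z/2)/9


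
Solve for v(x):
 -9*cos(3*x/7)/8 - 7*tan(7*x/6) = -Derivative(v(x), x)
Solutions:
 v(x) = C1 - 6*log(cos(7*x/6)) + 21*sin(3*x/7)/8


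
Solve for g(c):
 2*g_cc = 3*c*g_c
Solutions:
 g(c) = C1 + C2*erfi(sqrt(3)*c/2)


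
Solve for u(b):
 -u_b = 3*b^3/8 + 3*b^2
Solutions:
 u(b) = C1 - 3*b^4/32 - b^3


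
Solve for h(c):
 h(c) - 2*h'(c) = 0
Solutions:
 h(c) = C1*exp(c/2)


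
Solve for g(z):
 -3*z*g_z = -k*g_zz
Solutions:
 g(z) = C1 + C2*erf(sqrt(6)*z*sqrt(-1/k)/2)/sqrt(-1/k)


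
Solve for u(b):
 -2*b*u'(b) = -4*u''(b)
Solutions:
 u(b) = C1 + C2*erfi(b/2)


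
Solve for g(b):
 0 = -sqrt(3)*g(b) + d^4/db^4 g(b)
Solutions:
 g(b) = C1*exp(-3^(1/8)*b) + C2*exp(3^(1/8)*b) + C3*sin(3^(1/8)*b) + C4*cos(3^(1/8)*b)


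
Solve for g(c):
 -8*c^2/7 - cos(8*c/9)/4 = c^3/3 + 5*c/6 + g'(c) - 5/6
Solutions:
 g(c) = C1 - c^4/12 - 8*c^3/21 - 5*c^2/12 + 5*c/6 - 9*sin(8*c/9)/32


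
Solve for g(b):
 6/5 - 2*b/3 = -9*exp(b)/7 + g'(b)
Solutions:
 g(b) = C1 - b^2/3 + 6*b/5 + 9*exp(b)/7


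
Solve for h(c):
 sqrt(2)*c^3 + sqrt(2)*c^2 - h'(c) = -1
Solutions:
 h(c) = C1 + sqrt(2)*c^4/4 + sqrt(2)*c^3/3 + c


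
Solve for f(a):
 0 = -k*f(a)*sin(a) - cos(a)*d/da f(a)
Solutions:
 f(a) = C1*exp(k*log(cos(a)))


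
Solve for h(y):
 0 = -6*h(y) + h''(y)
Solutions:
 h(y) = C1*exp(-sqrt(6)*y) + C2*exp(sqrt(6)*y)


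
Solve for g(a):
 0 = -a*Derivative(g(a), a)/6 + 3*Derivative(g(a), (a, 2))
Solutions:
 g(a) = C1 + C2*erfi(a/6)


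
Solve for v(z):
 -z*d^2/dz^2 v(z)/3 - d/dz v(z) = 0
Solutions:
 v(z) = C1 + C2/z^2


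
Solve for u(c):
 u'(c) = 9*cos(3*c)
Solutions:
 u(c) = C1 + 3*sin(3*c)


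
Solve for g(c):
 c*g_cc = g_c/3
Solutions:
 g(c) = C1 + C2*c^(4/3)


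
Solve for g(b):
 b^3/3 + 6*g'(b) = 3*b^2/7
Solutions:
 g(b) = C1 - b^4/72 + b^3/42


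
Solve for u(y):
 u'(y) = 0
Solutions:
 u(y) = C1


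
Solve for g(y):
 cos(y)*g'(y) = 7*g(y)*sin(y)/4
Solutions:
 g(y) = C1/cos(y)^(7/4)


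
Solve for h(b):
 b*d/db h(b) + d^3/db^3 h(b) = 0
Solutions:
 h(b) = C1 + Integral(C2*airyai(-b) + C3*airybi(-b), b)


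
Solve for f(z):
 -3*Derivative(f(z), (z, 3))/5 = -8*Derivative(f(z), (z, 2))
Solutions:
 f(z) = C1 + C2*z + C3*exp(40*z/3)


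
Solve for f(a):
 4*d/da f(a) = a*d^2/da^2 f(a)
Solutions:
 f(a) = C1 + C2*a^5


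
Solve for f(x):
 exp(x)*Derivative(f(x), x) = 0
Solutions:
 f(x) = C1


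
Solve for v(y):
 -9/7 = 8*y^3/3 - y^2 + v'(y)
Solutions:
 v(y) = C1 - 2*y^4/3 + y^3/3 - 9*y/7


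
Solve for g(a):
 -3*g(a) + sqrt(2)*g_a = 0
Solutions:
 g(a) = C1*exp(3*sqrt(2)*a/2)


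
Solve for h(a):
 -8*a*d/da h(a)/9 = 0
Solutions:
 h(a) = C1


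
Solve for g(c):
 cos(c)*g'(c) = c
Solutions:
 g(c) = C1 + Integral(c/cos(c), c)


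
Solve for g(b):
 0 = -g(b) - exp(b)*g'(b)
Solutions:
 g(b) = C1*exp(exp(-b))


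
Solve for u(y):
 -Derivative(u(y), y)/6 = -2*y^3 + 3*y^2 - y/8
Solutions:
 u(y) = C1 + 3*y^4 - 6*y^3 + 3*y^2/8


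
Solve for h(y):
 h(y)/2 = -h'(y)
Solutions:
 h(y) = C1*exp(-y/2)


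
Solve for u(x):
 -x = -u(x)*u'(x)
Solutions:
 u(x) = -sqrt(C1 + x^2)
 u(x) = sqrt(C1 + x^2)


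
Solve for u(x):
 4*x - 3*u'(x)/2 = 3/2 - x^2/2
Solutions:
 u(x) = C1 + x^3/9 + 4*x^2/3 - x


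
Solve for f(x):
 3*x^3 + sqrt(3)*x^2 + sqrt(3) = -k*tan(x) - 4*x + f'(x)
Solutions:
 f(x) = C1 - k*log(cos(x)) + 3*x^4/4 + sqrt(3)*x^3/3 + 2*x^2 + sqrt(3)*x


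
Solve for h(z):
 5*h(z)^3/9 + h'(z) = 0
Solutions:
 h(z) = -3*sqrt(2)*sqrt(-1/(C1 - 5*z))/2
 h(z) = 3*sqrt(2)*sqrt(-1/(C1 - 5*z))/2


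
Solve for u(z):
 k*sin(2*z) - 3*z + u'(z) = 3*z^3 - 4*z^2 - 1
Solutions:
 u(z) = C1 + k*cos(2*z)/2 + 3*z^4/4 - 4*z^3/3 + 3*z^2/2 - z


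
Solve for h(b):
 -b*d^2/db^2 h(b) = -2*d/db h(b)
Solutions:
 h(b) = C1 + C2*b^3


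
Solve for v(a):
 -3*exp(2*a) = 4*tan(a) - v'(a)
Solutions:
 v(a) = C1 + 3*exp(2*a)/2 - 4*log(cos(a))


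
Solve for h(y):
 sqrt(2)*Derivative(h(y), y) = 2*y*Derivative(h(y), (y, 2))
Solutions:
 h(y) = C1 + C2*y^(sqrt(2)/2 + 1)


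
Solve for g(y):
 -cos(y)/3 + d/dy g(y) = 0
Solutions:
 g(y) = C1 + sin(y)/3


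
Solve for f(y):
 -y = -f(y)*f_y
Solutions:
 f(y) = -sqrt(C1 + y^2)
 f(y) = sqrt(C1 + y^2)


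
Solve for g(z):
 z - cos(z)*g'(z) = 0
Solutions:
 g(z) = C1 + Integral(z/cos(z), z)


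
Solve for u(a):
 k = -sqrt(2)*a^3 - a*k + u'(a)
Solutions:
 u(a) = C1 + sqrt(2)*a^4/4 + a^2*k/2 + a*k


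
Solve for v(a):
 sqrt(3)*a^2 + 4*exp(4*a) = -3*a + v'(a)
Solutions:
 v(a) = C1 + sqrt(3)*a^3/3 + 3*a^2/2 + exp(4*a)


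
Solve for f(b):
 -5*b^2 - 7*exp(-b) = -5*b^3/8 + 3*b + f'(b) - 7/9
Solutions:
 f(b) = C1 + 5*b^4/32 - 5*b^3/3 - 3*b^2/2 + 7*b/9 + 7*exp(-b)
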